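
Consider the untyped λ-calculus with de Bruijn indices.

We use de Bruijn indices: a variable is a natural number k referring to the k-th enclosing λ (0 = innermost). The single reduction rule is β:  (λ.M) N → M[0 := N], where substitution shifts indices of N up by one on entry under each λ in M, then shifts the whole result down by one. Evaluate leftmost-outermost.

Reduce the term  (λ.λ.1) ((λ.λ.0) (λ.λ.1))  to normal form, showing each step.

  start: (λ.λ.1) ((λ.λ.0) (λ.λ.1))
  [1] λ.(λ.λ.0) (λ.λ.1)
  [2] λ.λ.0

Answer: normal form = λ.λ.0  (in 2 steps)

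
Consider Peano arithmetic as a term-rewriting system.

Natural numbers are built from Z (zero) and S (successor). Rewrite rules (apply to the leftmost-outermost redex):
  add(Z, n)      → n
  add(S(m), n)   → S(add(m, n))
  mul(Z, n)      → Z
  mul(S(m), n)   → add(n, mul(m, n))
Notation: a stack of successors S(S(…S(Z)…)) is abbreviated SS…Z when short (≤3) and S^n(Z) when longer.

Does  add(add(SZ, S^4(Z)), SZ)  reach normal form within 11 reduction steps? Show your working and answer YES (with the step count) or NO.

Answer: YES — reaches normal form S^6(Z) in 8 ≤ 11 steps

Derivation:
  start: add(add(SZ, S^4(Z)), SZ)
  step 1: add(S(add(Z, S^4(Z))), SZ)
  step 2: S(add(add(Z, S^4(Z)), SZ))
  step 3: S(add(S^4(Z), SZ))
  step 4: S(S(add(SSSZ, SZ)))
  step 5: S(S(S(add(SSZ, SZ))))
  step 6: S(S(S(S(add(SZ, SZ)))))
  step 7: S(S(S(S(S(add(Z, SZ))))))
  step 8: S^6(Z)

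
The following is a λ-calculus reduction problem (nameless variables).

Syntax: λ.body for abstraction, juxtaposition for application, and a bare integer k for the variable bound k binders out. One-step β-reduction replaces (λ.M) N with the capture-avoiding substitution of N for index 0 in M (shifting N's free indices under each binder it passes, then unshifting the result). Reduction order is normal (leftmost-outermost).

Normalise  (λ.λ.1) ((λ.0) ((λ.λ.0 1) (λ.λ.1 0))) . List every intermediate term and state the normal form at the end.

Answer: normal form = λ.λ.0 (λ.λ.1 0)  (in 3 steps)

Reduction:
  start: (λ.λ.1) ((λ.0) ((λ.λ.0 1) (λ.λ.1 0)))
  →1  λ.(λ.0) ((λ.λ.0 1) (λ.λ.1 0))
  →2  λ.(λ.λ.0 1) (λ.λ.1 0)
  →3  λ.λ.0 (λ.λ.1 0)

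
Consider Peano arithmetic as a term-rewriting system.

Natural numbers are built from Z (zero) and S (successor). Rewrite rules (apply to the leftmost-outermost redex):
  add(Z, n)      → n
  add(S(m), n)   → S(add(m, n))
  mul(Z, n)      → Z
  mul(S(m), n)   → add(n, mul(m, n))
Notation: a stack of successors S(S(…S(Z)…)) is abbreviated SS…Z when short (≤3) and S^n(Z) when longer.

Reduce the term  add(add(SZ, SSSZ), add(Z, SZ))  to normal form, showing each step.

  start: add(add(SZ, SSSZ), add(Z, SZ))
  [1] add(S(add(Z, SSSZ)), add(Z, SZ))
  [2] S(add(add(Z, SSSZ), add(Z, SZ)))
  [3] S(add(SSSZ, add(Z, SZ)))
  [4] S(S(add(SSZ, add(Z, SZ))))
  [5] S(S(S(add(SZ, add(Z, SZ)))))
  [6] S(S(S(S(add(Z, add(Z, SZ))))))
  [7] S(S(S(S(add(Z, SZ)))))
  [8] S^5(Z)

Answer: normal form = S^5(Z)  (in 8 steps)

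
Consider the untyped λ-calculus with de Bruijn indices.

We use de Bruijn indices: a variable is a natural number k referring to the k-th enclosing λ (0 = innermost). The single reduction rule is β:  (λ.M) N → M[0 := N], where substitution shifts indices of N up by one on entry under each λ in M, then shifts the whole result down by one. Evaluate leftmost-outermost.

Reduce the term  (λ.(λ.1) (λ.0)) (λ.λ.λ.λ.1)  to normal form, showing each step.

  start: (λ.(λ.1) (λ.0)) (λ.λ.λ.λ.1)
  [1] (λ.λ.λ.λ.λ.1) (λ.0)
  [2] λ.λ.λ.λ.1

Answer: normal form = λ.λ.λ.λ.1  (in 2 steps)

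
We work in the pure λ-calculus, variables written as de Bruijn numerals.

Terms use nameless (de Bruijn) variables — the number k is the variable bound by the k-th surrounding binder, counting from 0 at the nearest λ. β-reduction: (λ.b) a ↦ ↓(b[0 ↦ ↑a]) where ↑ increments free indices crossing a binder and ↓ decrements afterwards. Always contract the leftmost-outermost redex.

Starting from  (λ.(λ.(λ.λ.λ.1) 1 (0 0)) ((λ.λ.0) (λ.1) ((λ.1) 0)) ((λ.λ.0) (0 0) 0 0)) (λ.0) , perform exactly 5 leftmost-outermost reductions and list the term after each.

  start: (λ.(λ.(λ.λ.λ.1) 1 (0 0)) ((λ.λ.0) (λ.1) ((λ.1) 0)) ((λ.λ.0) (0 0) 0 0)) (λ.0)
  [1] (λ.(λ.λ.λ.1) (λ.0) (0 0)) ((λ.λ.0) (λ.λ.0) ((λ.λ.0) (λ.0))) ((λ.λ.0) ((λ.0) (λ.0)) (λ.0) (λ.0))
  [2] (λ.λ.λ.1) (λ.0) ((λ.λ.0) (λ.λ.0) ((λ.λ.0) (λ.0)) ((λ.λ.0) (λ.λ.0) ((λ.λ.0) (λ.0)))) ((λ.λ.0) ((λ.0) (λ.0)) (λ.0) (λ.0))
  [3] (λ.λ.1) ((λ.λ.0) (λ.λ.0) ((λ.λ.0) (λ.0)) ((λ.λ.0) (λ.λ.0) ((λ.λ.0) (λ.0)))) ((λ.λ.0) ((λ.0) (λ.0)) (λ.0) (λ.0))
  [4] (λ.(λ.λ.0) (λ.λ.0) ((λ.λ.0) (λ.0)) ((λ.λ.0) (λ.λ.0) ((λ.λ.0) (λ.0)))) ((λ.λ.0) ((λ.0) (λ.0)) (λ.0) (λ.0))
  [5] (λ.λ.0) (λ.λ.0) ((λ.λ.0) (λ.0)) ((λ.λ.0) (λ.λ.0) ((λ.λ.0) (λ.0)))

Answer: after 5 steps: (λ.λ.0) (λ.λ.0) ((λ.λ.0) (λ.0)) ((λ.λ.0) (λ.λ.0) ((λ.λ.0) (λ.0)))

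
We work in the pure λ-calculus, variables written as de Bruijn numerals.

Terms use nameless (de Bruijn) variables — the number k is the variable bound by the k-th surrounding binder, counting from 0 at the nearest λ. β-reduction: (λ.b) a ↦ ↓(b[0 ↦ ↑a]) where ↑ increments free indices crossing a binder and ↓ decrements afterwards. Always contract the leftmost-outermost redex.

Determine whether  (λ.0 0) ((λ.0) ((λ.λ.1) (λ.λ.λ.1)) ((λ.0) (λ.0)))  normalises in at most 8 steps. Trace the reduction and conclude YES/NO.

Answer: YES — reaches normal form λ.λ.1 in 5 ≤ 8 steps

Reduction:
  start: (λ.0 0) ((λ.0) ((λ.λ.1) (λ.λ.λ.1)) ((λ.0) (λ.0)))
  [1] (λ.0) ((λ.λ.1) (λ.λ.λ.1)) ((λ.0) (λ.0)) ((λ.0) ((λ.λ.1) (λ.λ.λ.1)) ((λ.0) (λ.0)))
  [2] (λ.λ.1) (λ.λ.λ.1) ((λ.0) (λ.0)) ((λ.0) ((λ.λ.1) (λ.λ.λ.1)) ((λ.0) (λ.0)))
  [3] (λ.λ.λ.λ.1) ((λ.0) (λ.0)) ((λ.0) ((λ.λ.1) (λ.λ.λ.1)) ((λ.0) (λ.0)))
  [4] (λ.λ.λ.1) ((λ.0) ((λ.λ.1) (λ.λ.λ.1)) ((λ.0) (λ.0)))
  [5] λ.λ.1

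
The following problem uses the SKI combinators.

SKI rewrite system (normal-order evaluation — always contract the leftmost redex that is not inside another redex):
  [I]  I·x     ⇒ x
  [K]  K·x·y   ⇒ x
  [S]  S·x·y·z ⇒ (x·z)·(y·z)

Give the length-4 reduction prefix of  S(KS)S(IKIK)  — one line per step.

  start: S(KS)S(IKIK)
  [1] KS(IKIK)(S(IKIK))
  [2] S(S(IKIK))
  [3] S(S(KIK))
  [4] S(SI)

Answer: after 4 steps: S(SI)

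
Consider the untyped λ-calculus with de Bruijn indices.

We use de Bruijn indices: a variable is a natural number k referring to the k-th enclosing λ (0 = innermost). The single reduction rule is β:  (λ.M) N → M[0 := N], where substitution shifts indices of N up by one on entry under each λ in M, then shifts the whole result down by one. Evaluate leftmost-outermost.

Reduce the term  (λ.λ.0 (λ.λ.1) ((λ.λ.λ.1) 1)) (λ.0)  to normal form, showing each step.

  start: (λ.λ.0 (λ.λ.1) ((λ.λ.λ.1) 1)) (λ.0)
  [1] λ.0 (λ.λ.1) ((λ.λ.λ.1) (λ.0))
  [2] λ.0 (λ.λ.1) (λ.λ.1)

Answer: normal form = λ.0 (λ.λ.1) (λ.λ.1)  (in 2 steps)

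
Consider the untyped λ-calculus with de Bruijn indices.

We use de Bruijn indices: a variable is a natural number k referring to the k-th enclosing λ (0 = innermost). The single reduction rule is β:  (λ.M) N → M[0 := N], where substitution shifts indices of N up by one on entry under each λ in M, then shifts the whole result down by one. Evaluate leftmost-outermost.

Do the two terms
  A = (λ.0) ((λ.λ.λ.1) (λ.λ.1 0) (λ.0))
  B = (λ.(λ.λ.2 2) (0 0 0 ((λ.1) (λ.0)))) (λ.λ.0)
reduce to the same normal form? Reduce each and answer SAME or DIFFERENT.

Term A:
  start: (λ.0) ((λ.λ.λ.1) (λ.λ.1 0) (λ.0))
  [1] (λ.λ.λ.1) (λ.λ.1 0) (λ.0)
  [2] (λ.λ.1) (λ.0)
  [3] λ.λ.0

Term B:
  start: (λ.(λ.λ.2 2) (0 0 0 ((λ.1) (λ.0)))) (λ.λ.0)
  [1] (λ.λ.(λ.λ.0) (λ.λ.0)) ((λ.λ.0) (λ.λ.0) (λ.λ.0) ((λ.λ.λ.0) (λ.0)))
  [2] λ.(λ.λ.0) (λ.λ.0)
  [3] λ.λ.0

Answer: SAME — A ⇓ λ.λ.0, B ⇓ λ.λ.0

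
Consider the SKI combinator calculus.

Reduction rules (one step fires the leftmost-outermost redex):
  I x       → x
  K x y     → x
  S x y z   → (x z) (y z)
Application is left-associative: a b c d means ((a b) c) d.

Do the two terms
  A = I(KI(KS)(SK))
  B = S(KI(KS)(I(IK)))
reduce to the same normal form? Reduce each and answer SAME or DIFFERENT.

Answer: SAME — A ⇓ SK, B ⇓ SK

Working:
Term A:
  start: I(KI(KS)(SK))
  [1] KI(KS)(SK)
  [2] I(SK)
  [3] SK

Term B:
  start: S(KI(KS)(I(IK)))
  [1] S(I(I(IK)))
  [2] S(I(IK))
  [3] S(IK)
  [4] SK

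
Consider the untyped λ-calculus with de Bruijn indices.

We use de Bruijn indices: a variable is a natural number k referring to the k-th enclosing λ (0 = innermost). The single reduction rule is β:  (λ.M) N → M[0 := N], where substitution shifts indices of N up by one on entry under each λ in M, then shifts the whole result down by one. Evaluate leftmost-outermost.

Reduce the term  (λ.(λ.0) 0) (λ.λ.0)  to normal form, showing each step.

Answer: normal form = λ.λ.0  (in 2 steps)

Reduction:
  start: (λ.(λ.0) 0) (λ.λ.0)
  [1] (λ.0) (λ.λ.0)
  [2] λ.λ.0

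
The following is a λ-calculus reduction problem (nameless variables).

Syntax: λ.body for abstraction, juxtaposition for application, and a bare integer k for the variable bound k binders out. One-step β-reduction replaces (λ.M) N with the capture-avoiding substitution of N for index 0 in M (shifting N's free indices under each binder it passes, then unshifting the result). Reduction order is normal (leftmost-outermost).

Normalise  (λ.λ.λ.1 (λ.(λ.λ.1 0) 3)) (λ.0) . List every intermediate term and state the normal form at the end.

Answer: normal form = λ.λ.1 (λ.λ.0)  (in 3 steps)

Working:
  start: (λ.λ.λ.1 (λ.(λ.λ.1 0) 3)) (λ.0)
  [1] λ.λ.1 (λ.(λ.λ.1 0) (λ.0))
  [2] λ.λ.1 (λ.λ.(λ.0) 0)
  [3] λ.λ.1 (λ.λ.0)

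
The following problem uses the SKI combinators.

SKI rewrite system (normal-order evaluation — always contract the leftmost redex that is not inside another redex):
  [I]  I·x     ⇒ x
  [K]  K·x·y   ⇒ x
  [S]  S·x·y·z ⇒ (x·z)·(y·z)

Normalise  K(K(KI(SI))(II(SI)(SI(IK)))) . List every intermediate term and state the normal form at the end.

Answer: normal form = KI  (in 2 steps)

Reduction:
  start: K(K(KI(SI))(II(SI)(SI(IK))))
  →1  K(KI(SI))
  →2  KI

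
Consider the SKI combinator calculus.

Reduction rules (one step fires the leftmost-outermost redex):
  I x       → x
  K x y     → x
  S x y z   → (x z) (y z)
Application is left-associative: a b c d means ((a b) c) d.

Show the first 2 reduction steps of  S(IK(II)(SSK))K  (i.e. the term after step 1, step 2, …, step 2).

  start: S(IK(II)(SSK))K
  →1  S(K(II)(SSK))K
  →2  S(II)K

Answer: after 2 steps: S(II)K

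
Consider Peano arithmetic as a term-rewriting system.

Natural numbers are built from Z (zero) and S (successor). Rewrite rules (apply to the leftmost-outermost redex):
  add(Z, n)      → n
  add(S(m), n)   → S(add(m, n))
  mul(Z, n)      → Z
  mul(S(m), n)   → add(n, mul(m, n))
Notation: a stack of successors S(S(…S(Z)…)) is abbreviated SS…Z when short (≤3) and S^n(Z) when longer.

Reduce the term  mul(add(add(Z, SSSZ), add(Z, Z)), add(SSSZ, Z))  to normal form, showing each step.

Answer: normal form = S^9(Z)  (in 34 steps)

Reduction:
  start: mul(add(add(Z, SSSZ), add(Z, Z)), add(SSSZ, Z))
  →1  mul(add(SSSZ, add(Z, Z)), add(SSSZ, Z))
  →2  mul(S(add(SSZ, add(Z, Z))), add(SSSZ, Z))
  →3  add(add(SSSZ, Z), mul(add(SSZ, add(Z, Z)), add(SSSZ, Z)))
  →4  add(S(add(SSZ, Z)), mul(add(SSZ, add(Z, Z)), add(SSSZ, Z)))
  →5  S(add(add(SSZ, Z), mul(add(SSZ, add(Z, Z)), add(SSSZ, Z))))
  →6  S(add(S(add(SZ, Z)), mul(add(SSZ, add(Z, Z)), add(SSSZ, Z))))
  →7  S(S(add(add(SZ, Z), mul(add(SSZ, add(Z, Z)), add(SSSZ, Z)))))
  →8  S(S(add(S(add(Z, Z)), mul(add(SSZ, add(Z, Z)), add(SSSZ, Z)))))
  →9  S(S(S(add(add(Z, Z), mul(add(SSZ, add(Z, Z)), add(SSSZ, Z))))))
  →10  S(S(S(add(Z, mul(add(SSZ, add(Z, Z)), add(SSSZ, Z))))))
  →11  S(S(S(mul(add(SSZ, add(Z, Z)), add(SSSZ, Z)))))
  →12  S(S(S(mul(S(add(SZ, add(Z, Z))), add(SSSZ, Z)))))
  →13  S(S(S(add(add(SSSZ, Z), mul(add(SZ, add(Z, Z)), add(SSSZ, Z))))))
  →14  S(S(S(add(S(add(SSZ, Z)), mul(add(SZ, add(Z, Z)), add(SSSZ, Z))))))
  →15  S(S(S(S(add(add(SSZ, Z), mul(add(SZ, add(Z, Z)), add(SSSZ, Z)))))))
  →16  S(S(S(S(add(S(add(SZ, Z)), mul(add(SZ, add(Z, Z)), add(SSSZ, Z)))))))
  →17  S(S(S(S(S(add(add(SZ, Z), mul(add(SZ, add(Z, Z)), add(SSSZ, Z))))))))
  →18  S(S(S(S(S(add(S(add(Z, Z)), mul(add(SZ, add(Z, Z)), add(SSSZ, Z))))))))
  →19  S(S(S(S(S(S(add(add(Z, Z), mul(add(SZ, add(Z, Z)), add(SSSZ, Z)))))))))
  →20  S(S(S(S(S(S(add(Z, mul(add(SZ, add(Z, Z)), add(SSSZ, Z)))))))))
  →21  S(S(S(S(S(S(mul(add(SZ, add(Z, Z)), add(SSSZ, Z))))))))
  →22  S(S(S(S(S(S(mul(S(add(Z, add(Z, Z))), add(SSSZ, Z))))))))
  →23  S(S(S(S(S(S(add(add(SSSZ, Z), mul(add(Z, add(Z, Z)), add(SSSZ, Z)))))))))
  →24  S(S(S(S(S(S(add(S(add(SSZ, Z)), mul(add(Z, add(Z, Z)), add(SSSZ, Z)))))))))
  →25  S(S(S(S(S(S(S(add(add(SSZ, Z), mul(add(Z, add(Z, Z)), add(SSSZ, Z))))))))))
  →26  S(S(S(S(S(S(S(add(S(add(SZ, Z)), mul(add(Z, add(Z, Z)), add(SSSZ, Z))))))))))
  →27  S(S(S(S(S(S(S(S(add(add(SZ, Z), mul(add(Z, add(Z, Z)), add(SSSZ, Z)))))))))))
  →28  S(S(S(S(S(S(S(S(add(S(add(Z, Z)), mul(add(Z, add(Z, Z)), add(SSSZ, Z)))))))))))
  →29  S(S(S(S(S(S(S(S(S(add(add(Z, Z), mul(add(Z, add(Z, Z)), add(SSSZ, Z))))))))))))
  →30  S(S(S(S(S(S(S(S(S(add(Z, mul(add(Z, add(Z, Z)), add(SSSZ, Z))))))))))))
  →31  S(S(S(S(S(S(S(S(S(mul(add(Z, add(Z, Z)), add(SSSZ, Z)))))))))))
  →32  S(S(S(S(S(S(S(S(S(mul(add(Z, Z), add(SSSZ, Z)))))))))))
  →33  S(S(S(S(S(S(S(S(S(mul(Z, add(SSSZ, Z)))))))))))
  →34  S^9(Z)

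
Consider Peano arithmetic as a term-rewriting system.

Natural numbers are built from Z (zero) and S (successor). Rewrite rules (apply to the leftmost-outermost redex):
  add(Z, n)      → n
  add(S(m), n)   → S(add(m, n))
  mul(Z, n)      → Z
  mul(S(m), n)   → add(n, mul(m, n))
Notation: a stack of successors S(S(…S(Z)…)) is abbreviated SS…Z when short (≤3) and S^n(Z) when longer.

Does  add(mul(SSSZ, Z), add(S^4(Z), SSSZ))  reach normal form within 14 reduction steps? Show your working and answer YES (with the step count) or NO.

Answer: YES — reaches normal form S^7(Z) in 13 ≤ 14 steps

Derivation:
  start: add(mul(SSSZ, Z), add(S^4(Z), SSSZ))
  [1] add(add(Z, mul(SSZ, Z)), add(S^4(Z), SSSZ))
  [2] add(mul(SSZ, Z), add(S^4(Z), SSSZ))
  [3] add(add(Z, mul(SZ, Z)), add(S^4(Z), SSSZ))
  [4] add(mul(SZ, Z), add(S^4(Z), SSSZ))
  [5] add(add(Z, mul(Z, Z)), add(S^4(Z), SSSZ))
  [6] add(mul(Z, Z), add(S^4(Z), SSSZ))
  [7] add(Z, add(S^4(Z), SSSZ))
  [8] add(S^4(Z), SSSZ)
  [9] S(add(SSSZ, SSSZ))
  [10] S(S(add(SSZ, SSSZ)))
  [11] S(S(S(add(SZ, SSSZ))))
  [12] S(S(S(S(add(Z, SSSZ)))))
  [13] S^7(Z)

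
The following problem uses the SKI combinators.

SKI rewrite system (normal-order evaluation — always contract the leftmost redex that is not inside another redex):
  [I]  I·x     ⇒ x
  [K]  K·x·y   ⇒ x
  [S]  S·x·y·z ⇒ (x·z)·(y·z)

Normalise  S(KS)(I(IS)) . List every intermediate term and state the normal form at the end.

  start: S(KS)(I(IS))
  →1  S(KS)(IS)
  →2  S(KS)S

Answer: normal form = S(KS)S  (in 2 steps)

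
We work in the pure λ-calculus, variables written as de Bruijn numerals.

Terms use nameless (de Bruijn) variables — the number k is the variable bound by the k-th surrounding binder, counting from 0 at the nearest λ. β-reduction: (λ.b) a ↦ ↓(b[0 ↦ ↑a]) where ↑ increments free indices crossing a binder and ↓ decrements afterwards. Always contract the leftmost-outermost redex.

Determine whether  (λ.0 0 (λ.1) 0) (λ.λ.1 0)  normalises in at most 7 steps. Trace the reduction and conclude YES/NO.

  start: (λ.0 0 (λ.1) 0) (λ.λ.1 0)
  [1] (λ.λ.1 0) (λ.λ.1 0) (λ.λ.λ.1 0) (λ.λ.1 0)
  [2] (λ.(λ.λ.1 0) 0) (λ.λ.λ.1 0) (λ.λ.1 0)
  [3] (λ.λ.1 0) (λ.λ.λ.1 0) (λ.λ.1 0)
  [4] (λ.(λ.λ.λ.1 0) 0) (λ.λ.1 0)
  [5] (λ.λ.λ.1 0) (λ.λ.1 0)
  [6] λ.λ.1 0

Answer: YES — reaches normal form λ.λ.1 0 in 6 ≤ 7 steps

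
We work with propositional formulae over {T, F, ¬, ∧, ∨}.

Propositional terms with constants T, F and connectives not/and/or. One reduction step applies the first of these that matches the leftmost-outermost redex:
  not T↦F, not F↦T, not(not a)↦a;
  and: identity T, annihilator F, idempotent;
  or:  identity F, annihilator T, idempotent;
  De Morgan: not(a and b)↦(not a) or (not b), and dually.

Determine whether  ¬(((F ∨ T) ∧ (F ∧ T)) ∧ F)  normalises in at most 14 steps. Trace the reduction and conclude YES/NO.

Answer: YES — reaches normal form T in 11 ≤ 14 steps

Reduction:
  start: ¬(((F ∨ T) ∧ (F ∧ T)) ∧ F)
  →1  ¬((F ∨ T) ∧ (F ∧ T)) ∨ ¬F
  →2  (¬(F ∨ T) ∨ ¬(F ∧ T)) ∨ ¬F
  →3  ((¬F ∧ ¬T) ∨ ¬(F ∧ T)) ∨ ¬F
  →4  ((T ∧ ¬T) ∨ ¬(F ∧ T)) ∨ ¬F
  →5  (¬T ∨ ¬(F ∧ T)) ∨ ¬F
  →6  (F ∨ ¬(F ∧ T)) ∨ ¬F
  →7  ¬(F ∧ T) ∨ ¬F
  →8  (¬F ∨ ¬T) ∨ ¬F
  →9  (T ∨ ¬T) ∨ ¬F
  →10  T ∨ ¬F
  →11  T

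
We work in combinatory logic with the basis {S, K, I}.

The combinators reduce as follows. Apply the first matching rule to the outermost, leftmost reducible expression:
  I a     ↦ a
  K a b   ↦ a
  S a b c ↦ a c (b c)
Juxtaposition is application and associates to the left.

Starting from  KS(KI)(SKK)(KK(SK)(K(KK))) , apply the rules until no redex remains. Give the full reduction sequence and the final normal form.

  start: KS(KI)(SKK)(KK(SK)(K(KK)))
  step 1: S(SKK)(KK(SK)(K(KK)))
  step 2: S(SKK)(K(K(KK)))

Answer: normal form = S(SKK)(K(K(KK)))  (in 2 steps)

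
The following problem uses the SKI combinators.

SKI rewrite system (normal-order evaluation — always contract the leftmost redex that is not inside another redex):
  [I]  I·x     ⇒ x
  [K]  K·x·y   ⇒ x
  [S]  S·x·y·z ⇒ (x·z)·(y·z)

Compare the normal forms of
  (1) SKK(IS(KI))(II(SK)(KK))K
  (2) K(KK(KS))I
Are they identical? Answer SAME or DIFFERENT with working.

Term A:
  start: SKK(IS(KI))(II(SK)(KK))K
  →1  K(IS(KI))(K(IS(KI)))(II(SK)(KK))K
  →2  IS(KI)(II(SK)(KK))K
  →3  S(KI)(II(SK)(KK))K
  →4  KIK(II(SK)(KK)K)
  →5  I(II(SK)(KK)K)
  →6  II(SK)(KK)K
  →7  I(SK)(KK)K
  →8  SK(KK)K
  →9  KK(KKK)
  →10  K

Term B:
  start: K(KK(KS))I
  →1  KK(KS)
  →2  K

Answer: SAME — A ⇓ K, B ⇓ K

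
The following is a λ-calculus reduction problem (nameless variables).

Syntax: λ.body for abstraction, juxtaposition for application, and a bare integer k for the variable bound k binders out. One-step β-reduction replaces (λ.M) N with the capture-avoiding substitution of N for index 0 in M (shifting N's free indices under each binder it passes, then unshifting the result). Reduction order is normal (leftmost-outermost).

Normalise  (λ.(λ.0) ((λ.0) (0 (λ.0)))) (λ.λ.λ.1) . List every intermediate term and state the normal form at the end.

  start: (λ.(λ.0) ((λ.0) (0 (λ.0)))) (λ.λ.λ.1)
  [1] (λ.0) ((λ.0) ((λ.λ.λ.1) (λ.0)))
  [2] (λ.0) ((λ.λ.λ.1) (λ.0))
  [3] (λ.λ.λ.1) (λ.0)
  [4] λ.λ.1

Answer: normal form = λ.λ.1  (in 4 steps)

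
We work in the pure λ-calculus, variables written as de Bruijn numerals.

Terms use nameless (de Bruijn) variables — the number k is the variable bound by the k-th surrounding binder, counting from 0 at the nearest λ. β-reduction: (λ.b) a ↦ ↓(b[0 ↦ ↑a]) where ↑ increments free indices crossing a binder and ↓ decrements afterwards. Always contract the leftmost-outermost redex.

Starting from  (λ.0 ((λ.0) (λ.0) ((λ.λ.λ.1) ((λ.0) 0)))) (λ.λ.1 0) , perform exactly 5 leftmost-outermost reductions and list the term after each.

Answer: after 5 steps: λ.(λ.λ.1) 0

Working:
  start: (λ.0 ((λ.0) (λ.0) ((λ.λ.λ.1) ((λ.0) 0)))) (λ.λ.1 0)
  [1] (λ.λ.1 0) ((λ.0) (λ.0) ((λ.λ.λ.1) ((λ.0) (λ.λ.1 0))))
  [2] λ.(λ.0) (λ.0) ((λ.λ.λ.1) ((λ.0) (λ.λ.1 0))) 0
  [3] λ.(λ.0) ((λ.λ.λ.1) ((λ.0) (λ.λ.1 0))) 0
  [4] λ.(λ.λ.λ.1) ((λ.0) (λ.λ.1 0)) 0
  [5] λ.(λ.λ.1) 0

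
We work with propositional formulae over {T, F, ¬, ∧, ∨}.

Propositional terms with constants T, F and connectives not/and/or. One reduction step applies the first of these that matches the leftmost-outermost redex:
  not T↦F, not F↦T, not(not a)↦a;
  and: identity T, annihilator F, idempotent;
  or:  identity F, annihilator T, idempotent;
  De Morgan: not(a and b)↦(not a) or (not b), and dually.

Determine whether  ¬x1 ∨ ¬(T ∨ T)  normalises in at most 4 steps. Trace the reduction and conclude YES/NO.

Answer: YES — reaches normal form ¬x1 in 4 ≤ 4 steps

Working:
  start: ¬x1 ∨ ¬(T ∨ T)
  →1  ¬x1 ∨ (¬T ∧ ¬T)
  →2  ¬x1 ∨ ¬T
  →3  ¬x1 ∨ F
  →4  ¬x1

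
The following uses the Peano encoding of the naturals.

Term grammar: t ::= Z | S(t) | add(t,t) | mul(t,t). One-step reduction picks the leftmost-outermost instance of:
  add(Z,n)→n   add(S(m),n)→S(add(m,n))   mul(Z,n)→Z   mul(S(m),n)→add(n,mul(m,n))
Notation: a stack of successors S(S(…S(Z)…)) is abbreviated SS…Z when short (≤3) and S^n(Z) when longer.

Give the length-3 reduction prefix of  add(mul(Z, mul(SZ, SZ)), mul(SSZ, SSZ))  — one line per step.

  start: add(mul(Z, mul(SZ, SZ)), mul(SSZ, SSZ))
  [1] add(Z, mul(SSZ, SSZ))
  [2] mul(SSZ, SSZ)
  [3] add(SSZ, mul(SZ, SSZ))

Answer: after 3 steps: add(SSZ, mul(SZ, SSZ))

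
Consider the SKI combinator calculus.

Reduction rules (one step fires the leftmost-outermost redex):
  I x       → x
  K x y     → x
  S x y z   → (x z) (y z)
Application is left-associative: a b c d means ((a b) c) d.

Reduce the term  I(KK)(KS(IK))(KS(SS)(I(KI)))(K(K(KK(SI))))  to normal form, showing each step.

  start: I(KK)(KS(IK))(KS(SS)(I(KI)))(K(K(KK(SI))))
  step 1: KK(KS(IK))(KS(SS)(I(KI)))(K(K(KK(SI))))
  step 2: K(KS(SS)(I(KI)))(K(K(KK(SI))))
  step 3: KS(SS)(I(KI))
  step 4: S(I(KI))
  step 5: S(KI)

Answer: normal form = S(KI)  (in 5 steps)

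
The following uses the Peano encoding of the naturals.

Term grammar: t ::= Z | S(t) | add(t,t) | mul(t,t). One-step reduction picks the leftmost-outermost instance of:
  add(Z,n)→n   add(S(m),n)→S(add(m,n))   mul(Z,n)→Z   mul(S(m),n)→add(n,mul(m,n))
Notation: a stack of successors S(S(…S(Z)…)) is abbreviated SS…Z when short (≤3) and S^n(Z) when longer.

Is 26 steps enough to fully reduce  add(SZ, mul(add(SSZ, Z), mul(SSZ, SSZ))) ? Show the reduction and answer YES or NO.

  start: add(SZ, mul(add(SSZ, Z), mul(SSZ, SSZ)))
  →1  S(add(Z, mul(add(SSZ, Z), mul(SSZ, SSZ))))
  →2  S(mul(add(SSZ, Z), mul(SSZ, SSZ)))
  →3  S(mul(S(add(SZ, Z)), mul(SSZ, SSZ)))
  →4  S(add(mul(SSZ, SSZ), mul(add(SZ, Z), mul(SSZ, SSZ))))
  →5  S(add(add(SSZ, mul(SZ, SSZ)), mul(add(SZ, Z), mul(SSZ, SSZ))))
  →6  S(add(S(add(SZ, mul(SZ, SSZ))), mul(add(SZ, Z), mul(SSZ, SSZ))))
  →7  S(S(add(add(SZ, mul(SZ, SSZ)), mul(add(SZ, Z), mul(SSZ, SSZ)))))
  →8  S(S(add(S(add(Z, mul(SZ, SSZ))), mul(add(SZ, Z), mul(SSZ, SSZ)))))
  →9  S(S(S(add(add(Z, mul(SZ, SSZ)), mul(add(SZ, Z), mul(SSZ, SSZ))))))
  →10  S(S(S(add(mul(SZ, SSZ), mul(add(SZ, Z), mul(SSZ, SSZ))))))
  →11  S(S(S(add(add(SSZ, mul(Z, SSZ)), mul(add(SZ, Z), mul(SSZ, SSZ))))))
  →12  S(S(S(add(S(add(SZ, mul(Z, SSZ))), mul(add(SZ, Z), mul(SSZ, SSZ))))))
  →13  S(S(S(S(add(add(SZ, mul(Z, SSZ)), mul(add(SZ, Z), mul(SSZ, SSZ)))))))
  →14  S(S(S(S(add(S(add(Z, mul(Z, SSZ))), mul(add(SZ, Z), mul(SSZ, SSZ)))))))
  →15  S(S(S(S(S(add(add(Z, mul(Z, SSZ)), mul(add(SZ, Z), mul(SSZ, SSZ))))))))
  →16  S(S(S(S(S(add(mul(Z, SSZ), mul(add(SZ, Z), mul(SSZ, SSZ))))))))
  →17  S(S(S(S(S(add(Z, mul(add(SZ, Z), mul(SSZ, SSZ))))))))
  →18  S(S(S(S(S(mul(add(SZ, Z), mul(SSZ, SSZ)))))))
  →19  S(S(S(S(S(mul(S(add(Z, Z)), mul(SSZ, SSZ)))))))
  →20  S(S(S(S(S(add(mul(SSZ, SSZ), mul(add(Z, Z), mul(SSZ, SSZ))))))))
  →21  S(S(S(S(S(add(add(SSZ, mul(SZ, SSZ)), mul(add(Z, Z), mul(SSZ, SSZ))))))))
  →22  S(S(S(S(S(add(S(add(SZ, mul(SZ, SSZ))), mul(add(Z, Z), mul(SSZ, SSZ))))))))
  →23  S(S(S(S(S(S(add(add(SZ, mul(SZ, SSZ)), mul(add(Z, Z), mul(SSZ, SSZ)))))))))
  →24  S(S(S(S(S(S(add(S(add(Z, mul(SZ, SSZ))), mul(add(Z, Z), mul(SSZ, SSZ)))))))))
  →25  S(S(S(S(S(S(S(add(add(Z, mul(SZ, SSZ)), mul(add(Z, Z), mul(SSZ, SSZ))))))))))
  →26  S(S(S(S(S(S(S(add(mul(SZ, SSZ), mul(add(Z, Z), mul(SSZ, SSZ))))))))))

Answer: NO — after 26 steps the term is S(S(S(S(S(S(S(add(mul(SZ, SSZ), mul(add(Z, Z), mul(SSZ, SSZ)))))))))), not yet normal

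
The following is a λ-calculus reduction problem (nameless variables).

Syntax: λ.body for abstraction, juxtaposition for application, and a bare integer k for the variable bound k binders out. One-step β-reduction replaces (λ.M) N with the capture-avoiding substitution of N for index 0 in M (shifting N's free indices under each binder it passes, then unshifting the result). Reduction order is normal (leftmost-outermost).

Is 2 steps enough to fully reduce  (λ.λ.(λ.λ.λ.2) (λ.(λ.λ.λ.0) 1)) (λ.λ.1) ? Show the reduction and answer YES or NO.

Answer: NO — after 2 steps the term is λ.λ.λ.λ.(λ.λ.λ.0) 3, not yet normal

Derivation:
  start: (λ.λ.(λ.λ.λ.2) (λ.(λ.λ.λ.0) 1)) (λ.λ.1)
  step 1: λ.(λ.λ.λ.2) (λ.(λ.λ.λ.0) 1)
  step 2: λ.λ.λ.λ.(λ.λ.λ.0) 3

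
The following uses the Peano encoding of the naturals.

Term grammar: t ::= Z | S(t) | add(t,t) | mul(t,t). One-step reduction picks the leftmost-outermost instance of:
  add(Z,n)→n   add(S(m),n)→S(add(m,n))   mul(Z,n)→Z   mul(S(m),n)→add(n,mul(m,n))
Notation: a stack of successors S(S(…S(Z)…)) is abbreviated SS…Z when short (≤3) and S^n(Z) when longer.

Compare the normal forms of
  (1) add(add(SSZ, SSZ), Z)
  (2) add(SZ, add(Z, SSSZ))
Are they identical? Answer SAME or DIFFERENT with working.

Term A:
  start: add(add(SSZ, SSZ), Z)
  [1] add(S(add(SZ, SSZ)), Z)
  [2] S(add(add(SZ, SSZ), Z))
  [3] S(add(S(add(Z, SSZ)), Z))
  [4] S(S(add(add(Z, SSZ), Z)))
  [5] S(S(add(SSZ, Z)))
  [6] S(S(S(add(SZ, Z))))
  [7] S(S(S(S(add(Z, Z)))))
  [8] S^4(Z)

Term B:
  start: add(SZ, add(Z, SSSZ))
  [1] S(add(Z, add(Z, SSSZ)))
  [2] S(add(Z, SSSZ))
  [3] S^4(Z)

Answer: SAME — A ⇓ S^4(Z), B ⇓ S^4(Z)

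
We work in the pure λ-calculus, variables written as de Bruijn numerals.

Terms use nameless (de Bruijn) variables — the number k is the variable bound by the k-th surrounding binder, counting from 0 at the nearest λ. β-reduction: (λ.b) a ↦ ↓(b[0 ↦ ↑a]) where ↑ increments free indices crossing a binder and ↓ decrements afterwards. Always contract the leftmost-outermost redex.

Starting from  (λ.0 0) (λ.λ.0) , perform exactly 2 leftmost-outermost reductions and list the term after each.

Answer: after 2 steps: λ.0

Working:
  start: (λ.0 0) (λ.λ.0)
  →1  (λ.λ.0) (λ.λ.0)
  →2  λ.0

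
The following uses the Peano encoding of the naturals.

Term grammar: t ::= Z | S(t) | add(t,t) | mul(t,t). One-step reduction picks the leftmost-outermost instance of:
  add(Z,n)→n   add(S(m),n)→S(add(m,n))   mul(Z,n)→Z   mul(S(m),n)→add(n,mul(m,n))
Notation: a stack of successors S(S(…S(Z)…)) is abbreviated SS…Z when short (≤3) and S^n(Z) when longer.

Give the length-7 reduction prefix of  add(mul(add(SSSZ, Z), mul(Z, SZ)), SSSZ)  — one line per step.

  start: add(mul(add(SSSZ, Z), mul(Z, SZ)), SSSZ)
  step 1: add(mul(S(add(SSZ, Z)), mul(Z, SZ)), SSSZ)
  step 2: add(add(mul(Z, SZ), mul(add(SSZ, Z), mul(Z, SZ))), SSSZ)
  step 3: add(add(Z, mul(add(SSZ, Z), mul(Z, SZ))), SSSZ)
  step 4: add(mul(add(SSZ, Z), mul(Z, SZ)), SSSZ)
  step 5: add(mul(S(add(SZ, Z)), mul(Z, SZ)), SSSZ)
  step 6: add(add(mul(Z, SZ), mul(add(SZ, Z), mul(Z, SZ))), SSSZ)
  step 7: add(add(Z, mul(add(SZ, Z), mul(Z, SZ))), SSSZ)

Answer: after 7 steps: add(add(Z, mul(add(SZ, Z), mul(Z, SZ))), SSSZ)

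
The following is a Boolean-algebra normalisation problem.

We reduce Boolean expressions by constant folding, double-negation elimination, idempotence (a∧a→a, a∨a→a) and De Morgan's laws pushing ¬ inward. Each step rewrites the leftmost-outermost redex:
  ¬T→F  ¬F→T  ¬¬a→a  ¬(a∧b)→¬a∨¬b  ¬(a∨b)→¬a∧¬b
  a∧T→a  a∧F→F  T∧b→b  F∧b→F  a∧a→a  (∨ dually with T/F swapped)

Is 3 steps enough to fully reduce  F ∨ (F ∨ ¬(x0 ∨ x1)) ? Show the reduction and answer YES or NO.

Answer: YES — reaches normal form ¬x0 ∧ ¬x1 in 3 ≤ 3 steps

Derivation:
  start: F ∨ (F ∨ ¬(x0 ∨ x1))
  →1  F ∨ ¬(x0 ∨ x1)
  →2  ¬(x0 ∨ x1)
  →3  ¬x0 ∧ ¬x1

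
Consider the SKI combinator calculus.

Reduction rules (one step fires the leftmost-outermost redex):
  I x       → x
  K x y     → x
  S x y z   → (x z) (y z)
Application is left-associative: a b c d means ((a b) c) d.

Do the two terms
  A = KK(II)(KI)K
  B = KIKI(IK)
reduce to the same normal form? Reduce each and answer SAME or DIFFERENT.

Answer: DIFFERENT — A ⇓ KI, B ⇓ K

Reduction:
Term A:
  start: KK(II)(KI)K
  step 1: K(KI)K
  step 2: KI

Term B:
  start: KIKI(IK)
  step 1: II(IK)
  step 2: I(IK)
  step 3: IK
  step 4: K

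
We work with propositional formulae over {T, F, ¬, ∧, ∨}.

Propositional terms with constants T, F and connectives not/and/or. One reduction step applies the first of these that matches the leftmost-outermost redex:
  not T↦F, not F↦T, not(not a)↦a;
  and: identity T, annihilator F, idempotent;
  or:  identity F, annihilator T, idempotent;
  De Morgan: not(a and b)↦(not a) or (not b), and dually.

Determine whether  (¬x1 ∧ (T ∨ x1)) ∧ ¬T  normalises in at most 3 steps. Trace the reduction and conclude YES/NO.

  start: (¬x1 ∧ (T ∨ x1)) ∧ ¬T
  step 1: (¬x1 ∧ T) ∧ ¬T
  step 2: ¬x1 ∧ ¬T
  step 3: ¬x1 ∧ F

Answer: NO — after 3 steps the term is ¬x1 ∧ F, not yet normal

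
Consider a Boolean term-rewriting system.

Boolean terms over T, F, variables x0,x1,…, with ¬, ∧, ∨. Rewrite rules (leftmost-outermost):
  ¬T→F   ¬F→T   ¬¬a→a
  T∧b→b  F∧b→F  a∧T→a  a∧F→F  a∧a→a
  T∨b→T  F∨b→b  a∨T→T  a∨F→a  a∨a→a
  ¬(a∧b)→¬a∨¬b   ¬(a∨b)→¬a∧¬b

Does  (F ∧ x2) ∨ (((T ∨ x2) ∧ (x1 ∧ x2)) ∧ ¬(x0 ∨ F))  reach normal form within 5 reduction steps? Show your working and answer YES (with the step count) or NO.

Answer: NO — after 5 steps the term is (x1 ∧ x2) ∧ (¬x0 ∧ ¬F), not yet normal

Reduction:
  start: (F ∧ x2) ∨ (((T ∨ x2) ∧ (x1 ∧ x2)) ∧ ¬(x0 ∨ F))
  [1] F ∨ (((T ∨ x2) ∧ (x1 ∧ x2)) ∧ ¬(x0 ∨ F))
  [2] ((T ∨ x2) ∧ (x1 ∧ x2)) ∧ ¬(x0 ∨ F)
  [3] (T ∧ (x1 ∧ x2)) ∧ ¬(x0 ∨ F)
  [4] (x1 ∧ x2) ∧ ¬(x0 ∨ F)
  [5] (x1 ∧ x2) ∧ (¬x0 ∧ ¬F)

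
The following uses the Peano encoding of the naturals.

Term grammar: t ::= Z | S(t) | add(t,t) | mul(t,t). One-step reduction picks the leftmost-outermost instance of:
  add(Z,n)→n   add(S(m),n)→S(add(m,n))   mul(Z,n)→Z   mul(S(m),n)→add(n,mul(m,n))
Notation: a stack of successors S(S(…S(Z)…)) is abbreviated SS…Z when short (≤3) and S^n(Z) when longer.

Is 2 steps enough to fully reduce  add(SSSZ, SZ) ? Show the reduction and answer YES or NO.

Answer: NO — after 2 steps the term is S(S(add(SZ, SZ))), not yet normal

Derivation:
  start: add(SSSZ, SZ)
  [1] S(add(SSZ, SZ))
  [2] S(S(add(SZ, SZ)))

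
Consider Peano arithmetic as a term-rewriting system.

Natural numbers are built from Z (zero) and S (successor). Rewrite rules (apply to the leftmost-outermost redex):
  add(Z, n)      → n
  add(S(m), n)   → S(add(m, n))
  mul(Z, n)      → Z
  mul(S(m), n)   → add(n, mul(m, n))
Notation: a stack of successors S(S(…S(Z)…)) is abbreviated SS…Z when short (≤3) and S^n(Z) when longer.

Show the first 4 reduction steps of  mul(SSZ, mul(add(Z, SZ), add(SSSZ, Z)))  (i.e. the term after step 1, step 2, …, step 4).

  start: mul(SSZ, mul(add(Z, SZ), add(SSSZ, Z)))
  step 1: add(mul(add(Z, SZ), add(SSSZ, Z)), mul(SZ, mul(add(Z, SZ), add(SSSZ, Z))))
  step 2: add(mul(SZ, add(SSSZ, Z)), mul(SZ, mul(add(Z, SZ), add(SSSZ, Z))))
  step 3: add(add(add(SSSZ, Z), mul(Z, add(SSSZ, Z))), mul(SZ, mul(add(Z, SZ), add(SSSZ, Z))))
  step 4: add(add(S(add(SSZ, Z)), mul(Z, add(SSSZ, Z))), mul(SZ, mul(add(Z, SZ), add(SSSZ, Z))))

Answer: after 4 steps: add(add(S(add(SSZ, Z)), mul(Z, add(SSSZ, Z))), mul(SZ, mul(add(Z, SZ), add(SSSZ, Z))))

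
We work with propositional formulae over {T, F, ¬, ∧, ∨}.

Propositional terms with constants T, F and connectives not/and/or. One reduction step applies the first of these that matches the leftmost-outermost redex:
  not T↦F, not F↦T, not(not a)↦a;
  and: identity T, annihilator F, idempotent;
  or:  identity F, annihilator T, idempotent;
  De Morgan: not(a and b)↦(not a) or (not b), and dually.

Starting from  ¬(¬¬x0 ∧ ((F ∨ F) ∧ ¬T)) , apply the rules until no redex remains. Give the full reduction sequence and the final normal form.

Answer: normal form = T  (in 8 steps)

Working:
  start: ¬(¬¬x0 ∧ ((F ∨ F) ∧ ¬T))
  step 1: ¬¬¬x0 ∨ ¬((F ∨ F) ∧ ¬T)
  step 2: ¬x0 ∨ ¬((F ∨ F) ∧ ¬T)
  step 3: ¬x0 ∨ (¬(F ∨ F) ∨ ¬¬T)
  step 4: ¬x0 ∨ ((¬F ∧ ¬F) ∨ ¬¬T)
  step 5: ¬x0 ∨ (¬F ∨ ¬¬T)
  step 6: ¬x0 ∨ (T ∨ ¬¬T)
  step 7: ¬x0 ∨ T
  step 8: T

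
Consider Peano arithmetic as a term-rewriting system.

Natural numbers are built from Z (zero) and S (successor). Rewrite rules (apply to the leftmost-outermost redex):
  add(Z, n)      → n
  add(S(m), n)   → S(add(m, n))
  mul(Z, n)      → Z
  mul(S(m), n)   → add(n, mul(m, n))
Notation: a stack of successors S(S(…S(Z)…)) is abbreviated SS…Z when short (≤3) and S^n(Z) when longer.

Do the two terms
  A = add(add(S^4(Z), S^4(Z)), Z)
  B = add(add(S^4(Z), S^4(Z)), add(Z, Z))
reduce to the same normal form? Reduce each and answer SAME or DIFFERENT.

Answer: SAME — A ⇓ S^8(Z), B ⇓ S^8(Z)

Reduction:
Term A:
  start: add(add(S^4(Z), S^4(Z)), Z)
  step 1: add(S(add(SSSZ, S^4(Z))), Z)
  step 2: S(add(add(SSSZ, S^4(Z)), Z))
  step 3: S(add(S(add(SSZ, S^4(Z))), Z))
  step 4: S(S(add(add(SSZ, S^4(Z)), Z)))
  step 5: S(S(add(S(add(SZ, S^4(Z))), Z)))
  step 6: S(S(S(add(add(SZ, S^4(Z)), Z))))
  step 7: S(S(S(add(S(add(Z, S^4(Z))), Z))))
  step 8: S(S(S(S(add(add(Z, S^4(Z)), Z)))))
  step 9: S(S(S(S(add(S^4(Z), Z)))))
  step 10: S(S(S(S(S(add(SSSZ, Z))))))
  step 11: S(S(S(S(S(S(add(SSZ, Z)))))))
  step 12: S(S(S(S(S(S(S(add(SZ, Z))))))))
  step 13: S(S(S(S(S(S(S(S(add(Z, Z)))))))))
  step 14: S^8(Z)

Term B:
  start: add(add(S^4(Z), S^4(Z)), add(Z, Z))
  step 1: add(S(add(SSSZ, S^4(Z))), add(Z, Z))
  step 2: S(add(add(SSSZ, S^4(Z)), add(Z, Z)))
  step 3: S(add(S(add(SSZ, S^4(Z))), add(Z, Z)))
  step 4: S(S(add(add(SSZ, S^4(Z)), add(Z, Z))))
  step 5: S(S(add(S(add(SZ, S^4(Z))), add(Z, Z))))
  step 6: S(S(S(add(add(SZ, S^4(Z)), add(Z, Z)))))
  step 7: S(S(S(add(S(add(Z, S^4(Z))), add(Z, Z)))))
  step 8: S(S(S(S(add(add(Z, S^4(Z)), add(Z, Z))))))
  step 9: S(S(S(S(add(S^4(Z), add(Z, Z))))))
  step 10: S(S(S(S(S(add(SSSZ, add(Z, Z)))))))
  step 11: S(S(S(S(S(S(add(SSZ, add(Z, Z))))))))
  step 12: S(S(S(S(S(S(S(add(SZ, add(Z, Z)))))))))
  step 13: S(S(S(S(S(S(S(S(add(Z, add(Z, Z))))))))))
  step 14: S(S(S(S(S(S(S(S(add(Z, Z)))))))))
  step 15: S^8(Z)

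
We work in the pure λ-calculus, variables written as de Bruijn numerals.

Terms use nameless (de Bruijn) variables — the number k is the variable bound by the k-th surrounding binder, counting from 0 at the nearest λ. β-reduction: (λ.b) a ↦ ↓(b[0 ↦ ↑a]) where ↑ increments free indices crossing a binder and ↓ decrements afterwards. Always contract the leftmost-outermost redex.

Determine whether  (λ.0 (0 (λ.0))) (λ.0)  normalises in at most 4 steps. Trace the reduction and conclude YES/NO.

Answer: YES — reaches normal form λ.0 in 3 ≤ 4 steps

Working:
  start: (λ.0 (0 (λ.0))) (λ.0)
  →1  (λ.0) ((λ.0) (λ.0))
  →2  (λ.0) (λ.0)
  →3  λ.0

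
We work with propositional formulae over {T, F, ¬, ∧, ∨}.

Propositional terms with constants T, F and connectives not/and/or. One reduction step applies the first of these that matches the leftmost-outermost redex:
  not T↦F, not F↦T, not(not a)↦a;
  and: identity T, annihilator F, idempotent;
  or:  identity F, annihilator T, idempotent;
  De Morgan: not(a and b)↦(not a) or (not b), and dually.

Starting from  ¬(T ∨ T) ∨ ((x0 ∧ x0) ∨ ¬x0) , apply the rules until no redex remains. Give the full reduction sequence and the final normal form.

  start: ¬(T ∨ T) ∨ ((x0 ∧ x0) ∨ ¬x0)
  step 1: (¬T ∧ ¬T) ∨ ((x0 ∧ x0) ∨ ¬x0)
  step 2: ¬T ∨ ((x0 ∧ x0) ∨ ¬x0)
  step 3: F ∨ ((x0 ∧ x0) ∨ ¬x0)
  step 4: (x0 ∧ x0) ∨ ¬x0
  step 5: x0 ∨ ¬x0

Answer: normal form = x0 ∨ ¬x0  (in 5 steps)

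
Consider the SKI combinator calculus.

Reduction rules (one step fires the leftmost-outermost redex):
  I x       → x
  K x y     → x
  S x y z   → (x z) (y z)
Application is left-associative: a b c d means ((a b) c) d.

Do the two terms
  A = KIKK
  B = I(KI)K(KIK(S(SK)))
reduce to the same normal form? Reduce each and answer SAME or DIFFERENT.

Term A:
  start: KIKK
  [1] IK
  [2] K

Term B:
  start: I(KI)K(KIK(S(SK)))
  [1] KIK(KIK(S(SK)))
  [2] I(KIK(S(SK)))
  [3] KIK(S(SK))
  [4] I(S(SK))
  [5] S(SK)

Answer: DIFFERENT — A ⇓ K, B ⇓ S(SK)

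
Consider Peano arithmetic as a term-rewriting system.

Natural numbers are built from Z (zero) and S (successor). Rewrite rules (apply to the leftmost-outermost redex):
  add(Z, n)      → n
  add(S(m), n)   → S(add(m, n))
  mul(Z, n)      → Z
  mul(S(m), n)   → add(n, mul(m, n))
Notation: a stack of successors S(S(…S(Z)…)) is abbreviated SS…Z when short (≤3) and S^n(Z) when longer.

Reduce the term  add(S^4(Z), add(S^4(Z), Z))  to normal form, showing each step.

Answer: normal form = S^8(Z)  (in 10 steps)

Derivation:
  start: add(S^4(Z), add(S^4(Z), Z))
  →1  S(add(SSSZ, add(S^4(Z), Z)))
  →2  S(S(add(SSZ, add(S^4(Z), Z))))
  →3  S(S(S(add(SZ, add(S^4(Z), Z)))))
  →4  S(S(S(S(add(Z, add(S^4(Z), Z))))))
  →5  S(S(S(S(add(S^4(Z), Z)))))
  →6  S(S(S(S(S(add(SSSZ, Z))))))
  →7  S(S(S(S(S(S(add(SSZ, Z)))))))
  →8  S(S(S(S(S(S(S(add(SZ, Z))))))))
  →9  S(S(S(S(S(S(S(S(add(Z, Z)))))))))
  →10  S^8(Z)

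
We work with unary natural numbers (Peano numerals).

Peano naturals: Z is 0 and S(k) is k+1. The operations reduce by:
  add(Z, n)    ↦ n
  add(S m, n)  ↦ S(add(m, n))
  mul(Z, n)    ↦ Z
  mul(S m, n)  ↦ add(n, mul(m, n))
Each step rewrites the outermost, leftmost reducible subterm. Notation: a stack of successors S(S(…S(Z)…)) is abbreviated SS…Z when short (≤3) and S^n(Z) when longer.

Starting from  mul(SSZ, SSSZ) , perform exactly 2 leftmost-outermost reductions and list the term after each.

  start: mul(SSZ, SSSZ)
  [1] add(SSSZ, mul(SZ, SSSZ))
  [2] S(add(SSZ, mul(SZ, SSSZ)))

Answer: after 2 steps: S(add(SSZ, mul(SZ, SSSZ)))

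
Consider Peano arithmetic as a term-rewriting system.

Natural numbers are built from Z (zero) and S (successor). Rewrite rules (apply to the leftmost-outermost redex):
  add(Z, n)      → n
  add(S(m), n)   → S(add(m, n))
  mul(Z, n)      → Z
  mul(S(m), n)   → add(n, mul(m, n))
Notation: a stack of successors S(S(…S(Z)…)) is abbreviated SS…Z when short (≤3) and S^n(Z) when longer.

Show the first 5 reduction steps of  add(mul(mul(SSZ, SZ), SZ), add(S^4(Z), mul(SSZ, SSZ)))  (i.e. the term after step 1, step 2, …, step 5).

Answer: after 5 steps: S(add(add(Z, mul(add(Z, mul(SZ, SZ)), SZ)), add(S^4(Z), mul(SSZ, SSZ))))

Derivation:
  start: add(mul(mul(SSZ, SZ), SZ), add(S^4(Z), mul(SSZ, SSZ)))
  step 1: add(mul(add(SZ, mul(SZ, SZ)), SZ), add(S^4(Z), mul(SSZ, SSZ)))
  step 2: add(mul(S(add(Z, mul(SZ, SZ))), SZ), add(S^4(Z), mul(SSZ, SSZ)))
  step 3: add(add(SZ, mul(add(Z, mul(SZ, SZ)), SZ)), add(S^4(Z), mul(SSZ, SSZ)))
  step 4: add(S(add(Z, mul(add(Z, mul(SZ, SZ)), SZ))), add(S^4(Z), mul(SSZ, SSZ)))
  step 5: S(add(add(Z, mul(add(Z, mul(SZ, SZ)), SZ)), add(S^4(Z), mul(SSZ, SSZ))))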